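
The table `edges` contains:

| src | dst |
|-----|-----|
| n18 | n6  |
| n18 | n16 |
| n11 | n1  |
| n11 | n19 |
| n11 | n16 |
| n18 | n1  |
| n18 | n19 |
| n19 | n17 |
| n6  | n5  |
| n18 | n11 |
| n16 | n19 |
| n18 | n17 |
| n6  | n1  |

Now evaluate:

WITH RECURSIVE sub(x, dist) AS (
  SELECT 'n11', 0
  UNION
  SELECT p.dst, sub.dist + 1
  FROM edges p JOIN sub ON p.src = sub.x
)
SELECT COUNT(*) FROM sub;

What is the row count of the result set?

7

Base: (n11, dist=0).
Iteration 1: edges from {n11} -> (n1, dist=1), (n16, dist=1), (n19, dist=1).
Iteration 2: edges from {n1,n16,n19} -> (n17, dist=2), (n19, dist=2).
Iteration 3: edges from {n17,n19} -> (n17, dist=3).
Iteration 4: no outgoing edges from {n17}; recursion stops.
Total rows emitted: 7.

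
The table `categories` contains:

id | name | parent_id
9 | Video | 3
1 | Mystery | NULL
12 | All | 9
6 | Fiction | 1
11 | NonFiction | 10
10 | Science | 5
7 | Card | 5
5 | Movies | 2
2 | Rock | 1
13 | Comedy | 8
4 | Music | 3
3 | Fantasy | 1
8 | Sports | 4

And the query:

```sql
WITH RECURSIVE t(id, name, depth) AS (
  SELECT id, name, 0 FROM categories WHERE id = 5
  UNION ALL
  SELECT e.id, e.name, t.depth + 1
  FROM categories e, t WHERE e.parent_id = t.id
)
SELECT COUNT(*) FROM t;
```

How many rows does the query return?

Base: id=5 (Movies) at depth 0.
Iteration 1: rows with parent_id in {5} -> Card (id 7, depth 1), Science (id 10, depth 1).
Iteration 2: rows with parent_id in {7,10} -> NonFiction (id 11, depth 2).
Iteration 3: no rows with parent_id in {11}; recursion stops.
Total rows emitted: 4.

4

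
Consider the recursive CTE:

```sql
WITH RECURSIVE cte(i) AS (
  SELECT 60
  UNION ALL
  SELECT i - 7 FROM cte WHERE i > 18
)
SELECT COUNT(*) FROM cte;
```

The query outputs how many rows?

Base: i=60.
Iteration 1: 60 > 18 holds -> i = 60 - 7 = 53.
Iteration 2: 53 > 18 holds -> i = 53 - 7 = 46.
Iteration 3: 46 > 18 holds -> i = 46 - 7 = 39.
Iteration 4: 39 > 18 holds -> i = 39 - 7 = 32.
Iteration 5: 32 > 18 holds -> i = 32 - 7 = 25.
Iteration 6: 25 > 18 holds -> i = 25 - 7 = 18.
Iteration 7: 18 > 18 fails; recursion stops.
Total rows emitted: 7.

7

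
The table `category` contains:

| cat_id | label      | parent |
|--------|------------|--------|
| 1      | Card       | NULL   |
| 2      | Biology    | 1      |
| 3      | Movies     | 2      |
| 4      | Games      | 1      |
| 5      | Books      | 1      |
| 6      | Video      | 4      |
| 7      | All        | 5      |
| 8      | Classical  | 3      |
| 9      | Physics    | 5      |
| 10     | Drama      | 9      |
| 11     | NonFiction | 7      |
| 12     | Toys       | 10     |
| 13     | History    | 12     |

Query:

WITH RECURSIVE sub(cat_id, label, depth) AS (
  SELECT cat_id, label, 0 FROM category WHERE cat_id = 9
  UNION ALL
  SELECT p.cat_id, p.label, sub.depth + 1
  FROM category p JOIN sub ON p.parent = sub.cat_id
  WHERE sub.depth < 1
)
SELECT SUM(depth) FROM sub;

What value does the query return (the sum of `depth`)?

Base: cat_id=9 (Physics) at depth 0.
Iteration 1: rows with parent in {9} -> Drama (id 10, depth 1).
Iteration 2: depth < 1 fails for all current rows; recursion stops.
SUM(depth) = 0 + 1 = 1.

1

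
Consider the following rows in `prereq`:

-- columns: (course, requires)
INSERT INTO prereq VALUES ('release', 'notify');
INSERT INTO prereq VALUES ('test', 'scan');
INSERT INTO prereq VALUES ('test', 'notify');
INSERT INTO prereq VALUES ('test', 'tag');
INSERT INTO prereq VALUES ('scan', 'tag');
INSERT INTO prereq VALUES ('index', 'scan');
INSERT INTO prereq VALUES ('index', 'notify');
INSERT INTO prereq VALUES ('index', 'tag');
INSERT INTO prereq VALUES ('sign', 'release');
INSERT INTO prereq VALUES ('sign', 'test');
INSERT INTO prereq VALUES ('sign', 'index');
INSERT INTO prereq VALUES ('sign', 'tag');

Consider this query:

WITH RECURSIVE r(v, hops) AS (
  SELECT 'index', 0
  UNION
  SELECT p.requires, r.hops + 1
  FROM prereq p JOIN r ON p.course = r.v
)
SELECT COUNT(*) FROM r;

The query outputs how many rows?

Base: (index, hops=0).
Iteration 1: edges from {index} -> (notify, hops=1), (scan, hops=1), (tag, hops=1).
Iteration 2: edges from {notify,scan,tag} -> (tag, hops=2).
Iteration 3: no outgoing edges from {tag}; recursion stops.
Total rows emitted: 5.

5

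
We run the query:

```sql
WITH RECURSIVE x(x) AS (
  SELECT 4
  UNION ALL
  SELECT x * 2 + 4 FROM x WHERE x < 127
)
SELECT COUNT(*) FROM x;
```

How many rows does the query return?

Base: x=4.
Iteration 1: 4 < 127 holds -> x = 4 * 2 + 4 = 12.
Iteration 2: 12 < 127 holds -> x = 12 * 2 + 4 = 28.
Iteration 3: 28 < 127 holds -> x = 28 * 2 + 4 = 60.
Iteration 4: 60 < 127 holds -> x = 60 * 2 + 4 = 124.
Iteration 5: 124 < 127 holds -> x = 124 * 2 + 4 = 252.
Iteration 6: 252 < 127 fails; recursion stops.
Total rows emitted: 6.

6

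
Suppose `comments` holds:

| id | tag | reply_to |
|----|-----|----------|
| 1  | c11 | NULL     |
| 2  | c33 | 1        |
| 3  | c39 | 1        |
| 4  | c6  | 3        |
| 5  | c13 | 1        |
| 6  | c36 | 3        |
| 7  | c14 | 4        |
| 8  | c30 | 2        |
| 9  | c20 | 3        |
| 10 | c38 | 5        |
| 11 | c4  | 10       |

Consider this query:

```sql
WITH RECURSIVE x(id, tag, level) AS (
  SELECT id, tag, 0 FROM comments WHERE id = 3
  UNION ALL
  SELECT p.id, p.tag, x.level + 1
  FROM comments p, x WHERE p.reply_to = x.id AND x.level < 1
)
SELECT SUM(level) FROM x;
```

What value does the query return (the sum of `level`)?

3

Base: id=3 (c39) at level 0.
Iteration 1: rows with reply_to in {3} -> c6 (id 4, level 1), c36 (id 6, level 1), c20 (id 9, level 1).
Iteration 2: level < 1 fails for all current rows; recursion stops.
SUM(level) = 0 + 1 + 1 + 1 = 3.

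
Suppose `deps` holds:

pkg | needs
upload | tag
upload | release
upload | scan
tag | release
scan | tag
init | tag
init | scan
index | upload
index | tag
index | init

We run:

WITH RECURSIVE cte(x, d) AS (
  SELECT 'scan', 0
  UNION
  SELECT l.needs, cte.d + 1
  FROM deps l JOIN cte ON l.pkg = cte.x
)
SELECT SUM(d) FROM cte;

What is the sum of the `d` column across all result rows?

3

Base: (scan, d=0).
Iteration 1: edges from {scan} -> (tag, d=1).
Iteration 2: edges from {tag} -> (release, d=2).
Iteration 3: no outgoing edges from {release}; recursion stops.
SUM(d) = 0 + 1 + 2 = 3.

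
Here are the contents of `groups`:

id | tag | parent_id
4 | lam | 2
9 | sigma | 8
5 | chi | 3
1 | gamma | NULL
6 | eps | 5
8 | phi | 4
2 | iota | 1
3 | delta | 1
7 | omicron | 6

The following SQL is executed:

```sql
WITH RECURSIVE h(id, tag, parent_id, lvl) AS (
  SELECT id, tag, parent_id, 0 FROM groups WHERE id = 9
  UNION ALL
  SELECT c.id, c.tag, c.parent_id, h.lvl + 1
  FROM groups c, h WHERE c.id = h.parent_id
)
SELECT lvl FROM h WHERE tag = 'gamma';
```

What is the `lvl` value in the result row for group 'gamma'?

Base: id=9 (sigma), parent_id=8, lvl 0.
Iteration 1: join on id=8 -> phi (id 8, parent_id=4, lvl 1).
Iteration 2: join on id=4 -> lam (id 4, parent_id=2, lvl 2).
Iteration 3: join on id=2 -> iota (id 2, parent_id=1, lvl 3).
Iteration 4: join on id=1 -> gamma (id 1, parent_id=NULL, lvl 4).
Iteration 5: parent_id is NULL; no match; recursion stops.

4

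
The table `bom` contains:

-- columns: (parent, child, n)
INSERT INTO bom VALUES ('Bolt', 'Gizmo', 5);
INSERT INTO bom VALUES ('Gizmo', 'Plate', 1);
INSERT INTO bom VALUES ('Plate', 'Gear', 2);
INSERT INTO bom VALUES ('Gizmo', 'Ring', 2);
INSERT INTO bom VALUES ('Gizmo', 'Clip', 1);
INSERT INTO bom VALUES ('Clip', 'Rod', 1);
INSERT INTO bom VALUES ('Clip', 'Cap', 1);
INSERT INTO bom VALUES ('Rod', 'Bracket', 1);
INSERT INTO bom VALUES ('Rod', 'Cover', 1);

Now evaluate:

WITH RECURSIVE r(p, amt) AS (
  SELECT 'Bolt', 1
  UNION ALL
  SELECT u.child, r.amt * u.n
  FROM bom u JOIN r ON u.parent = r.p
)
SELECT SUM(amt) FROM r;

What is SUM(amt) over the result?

56

Base: (Bolt, amt=1).
Iteration 1: components of {Bolt} -> Gizmo = 1*5 = 5.
Iteration 2: components of {Gizmo} -> Clip = 5*1 = 5, Plate = 5*1 = 5, Ring = 5*2 = 10.
Iteration 3: components of {Clip,Plate,Ring} -> Cap = 5*1 = 5, Gear = 5*2 = 10, Rod = 5*1 = 5.
Iteration 4: components of {Cap,Gear,Rod} -> Bracket = 5*1 = 5, Cover = 5*1 = 5.
Iteration 5: no further components; recursion stops.
SUM(amt) = 1 + 5 + 5 + 10 + 5 + 10 + 5 + 5 + 5 + 5 = 56.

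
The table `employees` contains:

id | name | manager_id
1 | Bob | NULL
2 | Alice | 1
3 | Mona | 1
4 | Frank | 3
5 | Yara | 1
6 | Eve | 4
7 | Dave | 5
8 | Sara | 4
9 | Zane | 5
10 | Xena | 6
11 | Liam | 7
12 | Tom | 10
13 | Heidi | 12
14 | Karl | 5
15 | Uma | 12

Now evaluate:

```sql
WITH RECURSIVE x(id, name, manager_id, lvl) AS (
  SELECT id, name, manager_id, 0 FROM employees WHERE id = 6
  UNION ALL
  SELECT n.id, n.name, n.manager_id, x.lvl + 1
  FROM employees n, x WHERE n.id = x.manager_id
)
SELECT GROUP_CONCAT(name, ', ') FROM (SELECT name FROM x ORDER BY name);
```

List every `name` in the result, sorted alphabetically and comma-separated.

Base: id=6 (Eve), manager_id=4, lvl 0.
Iteration 1: join on id=4 -> Frank (id 4, manager_id=3, lvl 1).
Iteration 2: join on id=3 -> Mona (id 3, manager_id=1, lvl 2).
Iteration 3: join on id=1 -> Bob (id 1, manager_id=NULL, lvl 3).
Iteration 4: manager_id is NULL; no match; recursion stops.

Bob, Eve, Frank, Mona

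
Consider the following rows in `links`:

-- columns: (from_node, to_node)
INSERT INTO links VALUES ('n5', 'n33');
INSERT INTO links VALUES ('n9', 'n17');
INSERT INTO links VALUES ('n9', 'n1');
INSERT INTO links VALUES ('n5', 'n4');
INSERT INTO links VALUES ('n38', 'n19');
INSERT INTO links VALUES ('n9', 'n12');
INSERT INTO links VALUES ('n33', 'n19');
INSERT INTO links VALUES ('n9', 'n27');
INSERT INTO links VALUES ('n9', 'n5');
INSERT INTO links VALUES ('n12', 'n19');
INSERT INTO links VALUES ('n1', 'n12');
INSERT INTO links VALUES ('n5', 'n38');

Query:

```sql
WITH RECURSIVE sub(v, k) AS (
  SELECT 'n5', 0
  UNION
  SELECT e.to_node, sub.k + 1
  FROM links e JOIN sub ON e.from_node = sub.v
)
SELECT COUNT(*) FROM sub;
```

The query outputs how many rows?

5

Base: (n5, k=0).
Iteration 1: edges from {n5} -> (n33, k=1), (n38, k=1), (n4, k=1).
Iteration 2: edges from {n33,n38,n4} -> (n19, k=2). [UNION drops 1 duplicate row(s)]
Iteration 3: no outgoing edges from {n19}; recursion stops.
Total rows emitted: 5.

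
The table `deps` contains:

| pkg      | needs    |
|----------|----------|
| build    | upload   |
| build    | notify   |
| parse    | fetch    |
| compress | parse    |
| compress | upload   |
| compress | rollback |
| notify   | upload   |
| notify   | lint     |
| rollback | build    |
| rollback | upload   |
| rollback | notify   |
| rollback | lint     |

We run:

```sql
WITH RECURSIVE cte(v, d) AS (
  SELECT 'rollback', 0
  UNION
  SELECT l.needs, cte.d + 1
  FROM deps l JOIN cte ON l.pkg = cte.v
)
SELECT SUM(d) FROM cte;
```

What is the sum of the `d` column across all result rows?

16

Base: (rollback, d=0).
Iteration 1: edges from {rollback} -> (build, d=1), (lint, d=1), (notify, d=1), (upload, d=1).
Iteration 2: edges from {build,lint,notify,upload} -> (lint, d=2), (notify, d=2), (upload, d=2). [UNION drops 1 duplicate row(s)]
Iteration 3: edges from {lint,notify,upload} -> (lint, d=3), (upload, d=3).
Iteration 4: no outgoing edges from {lint,upload}; recursion stops.
SUM(d) = 0 + 1 + 1 + 1 + 1 + 2 + 2 + 2 + 3 + 3 = 16.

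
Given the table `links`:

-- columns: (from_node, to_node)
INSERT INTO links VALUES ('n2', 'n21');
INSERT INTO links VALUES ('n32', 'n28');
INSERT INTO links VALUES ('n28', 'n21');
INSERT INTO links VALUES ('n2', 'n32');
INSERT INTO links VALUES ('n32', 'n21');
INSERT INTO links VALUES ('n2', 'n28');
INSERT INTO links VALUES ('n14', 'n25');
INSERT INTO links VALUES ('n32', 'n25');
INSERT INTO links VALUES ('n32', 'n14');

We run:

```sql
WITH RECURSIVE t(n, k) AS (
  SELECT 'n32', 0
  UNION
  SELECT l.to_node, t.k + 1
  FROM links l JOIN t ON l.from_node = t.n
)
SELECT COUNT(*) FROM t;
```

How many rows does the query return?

7

Base: (n32, k=0).
Iteration 1: edges from {n32} -> (n14, k=1), (n21, k=1), (n25, k=1), (n28, k=1).
Iteration 2: edges from {n14,n21,n25,n28} -> (n21, k=2), (n25, k=2).
Iteration 3: no outgoing edges from {n21,n25}; recursion stops.
Total rows emitted: 7.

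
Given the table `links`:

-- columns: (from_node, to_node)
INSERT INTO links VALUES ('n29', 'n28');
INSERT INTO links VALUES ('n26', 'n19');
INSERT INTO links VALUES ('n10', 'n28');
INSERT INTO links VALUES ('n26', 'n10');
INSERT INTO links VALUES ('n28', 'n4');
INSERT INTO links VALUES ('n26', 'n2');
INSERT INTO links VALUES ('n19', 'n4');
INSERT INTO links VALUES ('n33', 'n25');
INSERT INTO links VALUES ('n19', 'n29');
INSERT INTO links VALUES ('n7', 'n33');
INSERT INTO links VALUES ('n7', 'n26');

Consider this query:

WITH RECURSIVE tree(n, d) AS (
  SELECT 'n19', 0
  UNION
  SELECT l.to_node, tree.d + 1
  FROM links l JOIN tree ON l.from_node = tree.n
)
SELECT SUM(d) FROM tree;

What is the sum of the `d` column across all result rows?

7

Base: (n19, d=0).
Iteration 1: edges from {n19} -> (n29, d=1), (n4, d=1).
Iteration 2: edges from {n29,n4} -> (n28, d=2).
Iteration 3: edges from {n28} -> (n4, d=3).
Iteration 4: no outgoing edges from {n4}; recursion stops.
SUM(d) = 0 + 1 + 1 + 2 + 3 = 7.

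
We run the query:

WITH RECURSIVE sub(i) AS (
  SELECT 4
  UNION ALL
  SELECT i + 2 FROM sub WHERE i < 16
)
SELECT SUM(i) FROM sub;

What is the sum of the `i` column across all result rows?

Base: i=4.
Iteration 1: 4 < 16 holds -> i = 4 + 2 = 6.
Iteration 2: 6 < 16 holds -> i = 6 + 2 = 8.
Iteration 3: 8 < 16 holds -> i = 8 + 2 = 10.
Iteration 4: 10 < 16 holds -> i = 10 + 2 = 12.
Iteration 5: 12 < 16 holds -> i = 12 + 2 = 14.
Iteration 6: 14 < 16 holds -> i = 14 + 2 = 16.
Iteration 7: 16 < 16 fails; recursion stops.
SUM(i) = 4 + 6 + 8 + 10 + 12 + 14 + 16 = 70.

70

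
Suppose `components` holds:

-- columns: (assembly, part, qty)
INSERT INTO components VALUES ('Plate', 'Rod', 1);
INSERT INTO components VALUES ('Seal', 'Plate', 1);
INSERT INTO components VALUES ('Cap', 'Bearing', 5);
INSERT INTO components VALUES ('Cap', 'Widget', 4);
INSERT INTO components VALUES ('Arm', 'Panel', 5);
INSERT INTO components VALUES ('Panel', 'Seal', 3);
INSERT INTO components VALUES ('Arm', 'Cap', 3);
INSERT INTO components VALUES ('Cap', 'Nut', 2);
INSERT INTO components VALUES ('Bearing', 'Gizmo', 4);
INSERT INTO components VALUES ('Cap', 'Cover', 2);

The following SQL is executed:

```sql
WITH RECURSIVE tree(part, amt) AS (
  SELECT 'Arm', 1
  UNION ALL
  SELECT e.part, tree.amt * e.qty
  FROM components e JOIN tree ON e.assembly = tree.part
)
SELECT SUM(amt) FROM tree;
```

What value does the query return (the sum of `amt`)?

Base: (Arm, amt=1).
Iteration 1: components of {Arm} -> Cap = 1*3 = 3, Panel = 1*5 = 5.
Iteration 2: components of {Cap,Panel} -> Bearing = 3*5 = 15, Cover = 3*2 = 6, Nut = 3*2 = 6, Seal = 5*3 = 15, Widget = 3*4 = 12.
Iteration 3: components of {Bearing,Cover,Nut,Seal,Widget} -> Gizmo = 15*4 = 60, Plate = 15*1 = 15.
Iteration 4: components of {Gizmo,Plate} -> Rod = 15*1 = 15.
Iteration 5: no further components; recursion stops.
SUM(amt) = 1 + 3 + 5 + 15 + 6 + 6 + 12 + 15 + 60 + 15 + 15 = 153.

153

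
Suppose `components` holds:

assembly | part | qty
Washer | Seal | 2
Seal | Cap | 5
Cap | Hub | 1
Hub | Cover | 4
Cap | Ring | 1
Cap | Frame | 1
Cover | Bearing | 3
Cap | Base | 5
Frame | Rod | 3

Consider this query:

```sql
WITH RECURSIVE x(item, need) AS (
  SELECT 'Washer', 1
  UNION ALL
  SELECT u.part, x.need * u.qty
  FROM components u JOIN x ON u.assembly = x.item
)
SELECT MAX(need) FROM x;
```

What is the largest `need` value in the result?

Base: (Washer, need=1).
Iteration 1: components of {Washer} -> Seal = 1*2 = 2.
Iteration 2: components of {Seal} -> Cap = 2*5 = 10.
Iteration 3: components of {Cap} -> Base = 10*5 = 50, Frame = 10*1 = 10, Hub = 10*1 = 10, Ring = 10*1 = 10.
Iteration 4: components of {Base,Frame,Hub,Ring} -> Cover = 10*4 = 40, Rod = 10*3 = 30.
Iteration 5: components of {Cover,Rod} -> Bearing = 40*3 = 120.
Iteration 6: no further components; recursion stops.
need values: 1, 2, 10, 10, 10, 10, 50, 40, 30, 120; the maximum is 120.

120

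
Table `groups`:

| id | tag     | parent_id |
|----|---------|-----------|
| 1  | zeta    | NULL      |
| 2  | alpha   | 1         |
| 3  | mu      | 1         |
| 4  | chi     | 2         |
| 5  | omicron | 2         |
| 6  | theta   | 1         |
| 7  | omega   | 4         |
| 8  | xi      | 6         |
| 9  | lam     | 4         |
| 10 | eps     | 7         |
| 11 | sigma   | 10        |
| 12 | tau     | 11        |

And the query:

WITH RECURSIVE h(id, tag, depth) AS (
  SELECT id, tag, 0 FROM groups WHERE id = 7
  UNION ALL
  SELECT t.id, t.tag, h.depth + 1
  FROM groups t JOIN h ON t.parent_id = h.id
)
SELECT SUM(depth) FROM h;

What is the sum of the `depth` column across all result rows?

Base: id=7 (omega) at depth 0.
Iteration 1: rows with parent_id in {7} -> eps (id 10, depth 1).
Iteration 2: rows with parent_id in {10} -> sigma (id 11, depth 2).
Iteration 3: rows with parent_id in {11} -> tau (id 12, depth 3).
Iteration 4: no rows with parent_id in {12}; recursion stops.
SUM(depth) = 0 + 1 + 2 + 3 = 6.

6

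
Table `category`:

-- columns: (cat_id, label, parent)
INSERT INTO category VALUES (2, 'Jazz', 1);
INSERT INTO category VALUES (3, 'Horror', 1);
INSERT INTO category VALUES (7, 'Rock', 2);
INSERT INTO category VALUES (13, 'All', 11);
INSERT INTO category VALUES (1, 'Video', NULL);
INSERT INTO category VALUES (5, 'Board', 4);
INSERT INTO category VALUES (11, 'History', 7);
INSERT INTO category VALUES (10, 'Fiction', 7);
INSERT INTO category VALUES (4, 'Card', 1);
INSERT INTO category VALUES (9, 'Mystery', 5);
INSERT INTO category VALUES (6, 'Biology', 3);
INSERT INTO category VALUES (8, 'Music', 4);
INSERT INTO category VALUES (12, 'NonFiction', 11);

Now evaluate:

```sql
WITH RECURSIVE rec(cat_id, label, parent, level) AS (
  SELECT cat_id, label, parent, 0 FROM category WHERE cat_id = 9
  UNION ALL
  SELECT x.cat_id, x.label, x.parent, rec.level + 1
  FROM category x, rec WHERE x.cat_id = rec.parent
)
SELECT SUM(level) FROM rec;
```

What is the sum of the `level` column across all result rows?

6

Base: cat_id=9 (Mystery), parent=5, level 0.
Iteration 1: join on cat_id=5 -> Board (id 5, parent=4, level 1).
Iteration 2: join on cat_id=4 -> Card (id 4, parent=1, level 2).
Iteration 3: join on cat_id=1 -> Video (id 1, parent=NULL, level 3).
Iteration 4: parent is NULL; no match; recursion stops.
SUM(level) = 0 + 1 + 2 + 3 = 6.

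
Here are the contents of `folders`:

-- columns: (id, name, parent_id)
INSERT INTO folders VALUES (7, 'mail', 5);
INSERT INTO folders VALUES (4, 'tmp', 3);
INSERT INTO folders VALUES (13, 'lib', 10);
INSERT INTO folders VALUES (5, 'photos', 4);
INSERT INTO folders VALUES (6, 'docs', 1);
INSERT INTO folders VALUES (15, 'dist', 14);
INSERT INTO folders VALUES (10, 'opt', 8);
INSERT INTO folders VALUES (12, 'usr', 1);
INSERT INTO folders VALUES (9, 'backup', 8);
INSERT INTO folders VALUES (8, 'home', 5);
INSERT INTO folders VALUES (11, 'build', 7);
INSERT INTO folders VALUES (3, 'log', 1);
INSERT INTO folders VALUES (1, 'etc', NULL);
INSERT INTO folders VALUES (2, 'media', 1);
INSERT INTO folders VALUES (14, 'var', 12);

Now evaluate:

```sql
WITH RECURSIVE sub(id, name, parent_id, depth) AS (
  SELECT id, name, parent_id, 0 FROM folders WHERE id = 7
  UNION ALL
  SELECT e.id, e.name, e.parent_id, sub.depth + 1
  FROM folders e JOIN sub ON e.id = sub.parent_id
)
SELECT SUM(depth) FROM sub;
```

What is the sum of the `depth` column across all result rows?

10

Base: id=7 (mail), parent_id=5, depth 0.
Iteration 1: join on id=5 -> photos (id 5, parent_id=4, depth 1).
Iteration 2: join on id=4 -> tmp (id 4, parent_id=3, depth 2).
Iteration 3: join on id=3 -> log (id 3, parent_id=1, depth 3).
Iteration 4: join on id=1 -> etc (id 1, parent_id=NULL, depth 4).
Iteration 5: parent_id is NULL; no match; recursion stops.
SUM(depth) = 0 + 1 + 2 + 3 + 4 = 10.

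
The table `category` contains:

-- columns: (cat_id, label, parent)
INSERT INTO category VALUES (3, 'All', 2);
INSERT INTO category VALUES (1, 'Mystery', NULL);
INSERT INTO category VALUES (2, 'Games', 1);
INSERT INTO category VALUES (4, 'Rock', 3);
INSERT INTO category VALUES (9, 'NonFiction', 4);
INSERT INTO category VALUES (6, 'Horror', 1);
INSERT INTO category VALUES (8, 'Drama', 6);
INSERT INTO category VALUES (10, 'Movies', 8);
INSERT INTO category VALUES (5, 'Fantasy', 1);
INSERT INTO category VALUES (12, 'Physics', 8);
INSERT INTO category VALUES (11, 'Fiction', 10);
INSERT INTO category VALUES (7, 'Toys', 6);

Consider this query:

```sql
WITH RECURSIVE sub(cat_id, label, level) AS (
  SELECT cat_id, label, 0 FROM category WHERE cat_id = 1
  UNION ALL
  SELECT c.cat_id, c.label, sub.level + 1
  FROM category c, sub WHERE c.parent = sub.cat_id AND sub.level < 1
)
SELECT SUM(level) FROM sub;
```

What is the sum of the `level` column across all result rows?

3

Base: cat_id=1 (Mystery) at level 0.
Iteration 1: rows with parent in {1} -> Games (id 2, level 1), Fantasy (id 5, level 1), Horror (id 6, level 1).
Iteration 2: level < 1 fails for all current rows; recursion stops.
SUM(level) = 0 + 1 + 1 + 1 = 3.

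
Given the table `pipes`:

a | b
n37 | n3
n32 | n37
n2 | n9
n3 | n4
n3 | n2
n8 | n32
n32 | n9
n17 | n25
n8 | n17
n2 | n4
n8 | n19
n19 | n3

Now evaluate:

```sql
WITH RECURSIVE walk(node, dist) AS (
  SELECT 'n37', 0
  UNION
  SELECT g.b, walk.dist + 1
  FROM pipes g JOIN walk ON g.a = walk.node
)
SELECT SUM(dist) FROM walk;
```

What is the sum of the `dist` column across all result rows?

Base: (n37, dist=0).
Iteration 1: edges from {n37} -> (n3, dist=1).
Iteration 2: edges from {n3} -> (n2, dist=2), (n4, dist=2).
Iteration 3: edges from {n2,n4} -> (n4, dist=3), (n9, dist=3).
Iteration 4: no outgoing edges from {n4,n9}; recursion stops.
SUM(dist) = 0 + 1 + 2 + 2 + 3 + 3 = 11.

11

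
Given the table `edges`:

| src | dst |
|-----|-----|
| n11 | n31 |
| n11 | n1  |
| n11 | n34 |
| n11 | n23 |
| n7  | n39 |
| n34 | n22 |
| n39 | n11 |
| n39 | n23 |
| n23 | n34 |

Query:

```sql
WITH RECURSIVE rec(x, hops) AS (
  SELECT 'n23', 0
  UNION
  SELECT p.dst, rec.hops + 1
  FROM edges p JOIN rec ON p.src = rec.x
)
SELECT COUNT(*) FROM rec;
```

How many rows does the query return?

Base: (n23, hops=0).
Iteration 1: edges from {n23} -> (n34, hops=1).
Iteration 2: edges from {n34} -> (n22, hops=2).
Iteration 3: no outgoing edges from {n22}; recursion stops.
Total rows emitted: 3.

3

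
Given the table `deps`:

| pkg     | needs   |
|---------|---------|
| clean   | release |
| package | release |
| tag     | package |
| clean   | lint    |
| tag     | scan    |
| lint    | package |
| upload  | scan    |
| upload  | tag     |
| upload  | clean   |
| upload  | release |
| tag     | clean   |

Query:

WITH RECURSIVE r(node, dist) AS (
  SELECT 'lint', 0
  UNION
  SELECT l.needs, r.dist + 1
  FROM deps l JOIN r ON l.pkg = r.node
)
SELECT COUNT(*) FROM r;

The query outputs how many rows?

Base: (lint, dist=0).
Iteration 1: edges from {lint} -> (package, dist=1).
Iteration 2: edges from {package} -> (release, dist=2).
Iteration 3: no outgoing edges from {release}; recursion stops.
Total rows emitted: 3.

3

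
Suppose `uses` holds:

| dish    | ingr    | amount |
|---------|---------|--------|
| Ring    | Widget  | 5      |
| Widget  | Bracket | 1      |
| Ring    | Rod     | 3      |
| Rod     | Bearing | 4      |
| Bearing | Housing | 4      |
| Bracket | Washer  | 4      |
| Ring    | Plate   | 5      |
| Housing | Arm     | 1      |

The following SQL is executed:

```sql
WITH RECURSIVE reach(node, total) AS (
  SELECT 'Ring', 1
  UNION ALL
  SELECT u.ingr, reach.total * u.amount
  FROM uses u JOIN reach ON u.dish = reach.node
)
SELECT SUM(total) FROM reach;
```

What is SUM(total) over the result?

147

Base: (Ring, total=1).
Iteration 1: components of {Ring} -> Plate = 1*5 = 5, Rod = 1*3 = 3, Widget = 1*5 = 5.
Iteration 2: components of {Plate,Rod,Widget} -> Bearing = 3*4 = 12, Bracket = 5*1 = 5.
Iteration 3: components of {Bearing,Bracket} -> Housing = 12*4 = 48, Washer = 5*4 = 20.
Iteration 4: components of {Housing,Washer} -> Arm = 48*1 = 48.
Iteration 5: no further components; recursion stops.
SUM(total) = 1 + 5 + 3 + 5 + 5 + 12 + 20 + 48 + 48 = 147.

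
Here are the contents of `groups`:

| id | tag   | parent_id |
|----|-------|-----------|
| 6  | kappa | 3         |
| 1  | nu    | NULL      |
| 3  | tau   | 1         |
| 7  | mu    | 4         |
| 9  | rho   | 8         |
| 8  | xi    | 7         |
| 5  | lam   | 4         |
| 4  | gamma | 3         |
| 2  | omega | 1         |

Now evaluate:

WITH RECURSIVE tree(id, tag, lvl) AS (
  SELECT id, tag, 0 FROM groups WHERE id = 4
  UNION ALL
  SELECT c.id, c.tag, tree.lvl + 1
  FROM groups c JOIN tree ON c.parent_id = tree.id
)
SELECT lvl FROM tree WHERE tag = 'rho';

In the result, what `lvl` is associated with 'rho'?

Base: id=4 (gamma) at lvl 0.
Iteration 1: rows with parent_id in {4} -> lam (id 5, lvl 1), mu (id 7, lvl 1).
Iteration 2: rows with parent_id in {5,7} -> xi (id 8, lvl 2).
Iteration 3: rows with parent_id in {8} -> rho (id 9, lvl 3).
Iteration 4: no rows with parent_id in {9}; recursion stops.

3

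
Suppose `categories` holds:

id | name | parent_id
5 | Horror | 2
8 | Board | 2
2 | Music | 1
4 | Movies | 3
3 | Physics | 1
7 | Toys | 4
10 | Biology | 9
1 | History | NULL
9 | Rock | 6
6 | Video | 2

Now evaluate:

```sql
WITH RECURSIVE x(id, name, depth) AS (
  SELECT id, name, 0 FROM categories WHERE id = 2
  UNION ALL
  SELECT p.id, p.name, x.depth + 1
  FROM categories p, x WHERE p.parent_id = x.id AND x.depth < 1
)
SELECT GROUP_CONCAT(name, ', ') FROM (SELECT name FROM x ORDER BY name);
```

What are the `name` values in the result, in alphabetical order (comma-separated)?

Board, Horror, Music, Video

Base: id=2 (Music) at depth 0.
Iteration 1: rows with parent_id in {2} -> Horror (id 5, depth 1), Video (id 6, depth 1), Board (id 8, depth 1).
Iteration 2: depth < 1 fails for all current rows; recursion stops.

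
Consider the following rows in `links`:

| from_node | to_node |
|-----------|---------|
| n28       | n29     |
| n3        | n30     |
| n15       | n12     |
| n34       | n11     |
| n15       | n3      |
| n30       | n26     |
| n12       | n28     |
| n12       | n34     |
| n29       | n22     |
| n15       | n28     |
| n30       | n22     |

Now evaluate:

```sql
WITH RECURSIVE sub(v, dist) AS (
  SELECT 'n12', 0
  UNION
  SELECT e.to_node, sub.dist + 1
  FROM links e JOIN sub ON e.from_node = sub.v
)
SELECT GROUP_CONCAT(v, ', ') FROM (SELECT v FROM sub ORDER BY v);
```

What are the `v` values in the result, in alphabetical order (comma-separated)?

Base: (n12, dist=0).
Iteration 1: edges from {n12} -> (n28, dist=1), (n34, dist=1).
Iteration 2: edges from {n28,n34} -> (n11, dist=2), (n29, dist=2).
Iteration 3: edges from {n11,n29} -> (n22, dist=3).
Iteration 4: no outgoing edges from {n22}; recursion stops.

n11, n12, n22, n28, n29, n34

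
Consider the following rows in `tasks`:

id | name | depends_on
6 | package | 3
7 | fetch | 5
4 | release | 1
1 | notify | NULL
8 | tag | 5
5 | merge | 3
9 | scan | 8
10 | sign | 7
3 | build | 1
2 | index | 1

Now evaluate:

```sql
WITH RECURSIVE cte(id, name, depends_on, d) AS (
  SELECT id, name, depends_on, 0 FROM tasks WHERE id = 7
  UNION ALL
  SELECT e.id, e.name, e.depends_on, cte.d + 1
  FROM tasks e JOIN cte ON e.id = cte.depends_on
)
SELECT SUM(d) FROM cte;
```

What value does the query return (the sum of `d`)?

Base: id=7 (fetch), depends_on=5, d 0.
Iteration 1: join on id=5 -> merge (id 5, depends_on=3, d 1).
Iteration 2: join on id=3 -> build (id 3, depends_on=1, d 2).
Iteration 3: join on id=1 -> notify (id 1, depends_on=NULL, d 3).
Iteration 4: depends_on is NULL; no match; recursion stops.
SUM(d) = 0 + 1 + 2 + 3 = 6.

6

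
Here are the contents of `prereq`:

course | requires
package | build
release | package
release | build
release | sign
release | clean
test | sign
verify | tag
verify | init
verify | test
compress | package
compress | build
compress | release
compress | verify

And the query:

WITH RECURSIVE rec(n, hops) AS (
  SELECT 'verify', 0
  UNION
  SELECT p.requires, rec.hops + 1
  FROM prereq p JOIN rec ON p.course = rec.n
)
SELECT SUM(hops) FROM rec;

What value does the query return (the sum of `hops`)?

Base: (verify, hops=0).
Iteration 1: edges from {verify} -> (init, hops=1), (tag, hops=1), (test, hops=1).
Iteration 2: edges from {init,tag,test} -> (sign, hops=2).
Iteration 3: no outgoing edges from {sign}; recursion stops.
SUM(hops) = 0 + 1 + 1 + 1 + 2 = 5.

5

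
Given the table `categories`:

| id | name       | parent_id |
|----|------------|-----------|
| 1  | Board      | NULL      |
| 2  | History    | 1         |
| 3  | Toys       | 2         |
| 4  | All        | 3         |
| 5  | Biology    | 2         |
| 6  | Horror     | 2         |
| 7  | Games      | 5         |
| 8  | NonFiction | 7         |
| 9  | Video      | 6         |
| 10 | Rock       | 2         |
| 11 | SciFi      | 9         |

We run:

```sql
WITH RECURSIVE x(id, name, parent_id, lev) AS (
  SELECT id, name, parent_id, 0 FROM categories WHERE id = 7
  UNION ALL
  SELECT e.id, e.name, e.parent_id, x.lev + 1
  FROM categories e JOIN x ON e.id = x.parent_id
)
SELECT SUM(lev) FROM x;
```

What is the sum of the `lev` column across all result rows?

Base: id=7 (Games), parent_id=5, lev 0.
Iteration 1: join on id=5 -> Biology (id 5, parent_id=2, lev 1).
Iteration 2: join on id=2 -> History (id 2, parent_id=1, lev 2).
Iteration 3: join on id=1 -> Board (id 1, parent_id=NULL, lev 3).
Iteration 4: parent_id is NULL; no match; recursion stops.
SUM(lev) = 0 + 1 + 2 + 3 = 6.

6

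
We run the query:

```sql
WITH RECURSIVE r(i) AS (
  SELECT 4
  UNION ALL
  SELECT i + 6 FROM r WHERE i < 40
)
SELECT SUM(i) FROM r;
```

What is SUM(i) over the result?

154

Base: i=4.
Iteration 1: 4 < 40 holds -> i = 4 + 6 = 10.
Iteration 2: 10 < 40 holds -> i = 10 + 6 = 16.
Iteration 3: 16 < 40 holds -> i = 16 + 6 = 22.
Iteration 4: 22 < 40 holds -> i = 22 + 6 = 28.
Iteration 5: 28 < 40 holds -> i = 28 + 6 = 34.
Iteration 6: 34 < 40 holds -> i = 34 + 6 = 40.
Iteration 7: 40 < 40 fails; recursion stops.
SUM(i) = 4 + 10 + 16 + 22 + 28 + 34 + 40 = 154.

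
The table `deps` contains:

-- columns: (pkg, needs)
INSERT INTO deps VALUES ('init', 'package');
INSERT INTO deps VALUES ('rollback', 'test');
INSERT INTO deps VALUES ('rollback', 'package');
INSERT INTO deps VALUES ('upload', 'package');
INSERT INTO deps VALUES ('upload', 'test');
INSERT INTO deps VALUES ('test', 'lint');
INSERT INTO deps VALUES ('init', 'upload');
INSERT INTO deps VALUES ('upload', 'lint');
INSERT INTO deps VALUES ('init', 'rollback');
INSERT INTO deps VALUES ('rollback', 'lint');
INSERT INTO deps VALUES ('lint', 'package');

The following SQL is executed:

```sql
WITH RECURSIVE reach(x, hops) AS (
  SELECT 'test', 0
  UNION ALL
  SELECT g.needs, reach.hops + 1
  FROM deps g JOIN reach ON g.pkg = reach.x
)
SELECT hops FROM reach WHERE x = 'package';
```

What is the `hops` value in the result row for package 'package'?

2

Base: (test, hops=0).
Iteration 1: edges from {test} -> (lint, hops=1).
Iteration 2: edges from {lint} -> (package, hops=2).
Iteration 3: no outgoing edges from {package}; recursion stops.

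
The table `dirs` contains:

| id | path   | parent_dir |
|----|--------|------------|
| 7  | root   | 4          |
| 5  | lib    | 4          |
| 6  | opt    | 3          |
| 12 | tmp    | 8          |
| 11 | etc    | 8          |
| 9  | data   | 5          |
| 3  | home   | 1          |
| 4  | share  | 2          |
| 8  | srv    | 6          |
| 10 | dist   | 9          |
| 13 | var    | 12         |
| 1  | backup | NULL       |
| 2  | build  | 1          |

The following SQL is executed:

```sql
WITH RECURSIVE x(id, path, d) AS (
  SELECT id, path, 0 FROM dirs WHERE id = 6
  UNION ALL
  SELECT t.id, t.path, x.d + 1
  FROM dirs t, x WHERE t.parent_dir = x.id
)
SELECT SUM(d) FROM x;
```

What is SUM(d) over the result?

Base: id=6 (opt) at d 0.
Iteration 1: rows with parent_dir in {6} -> srv (id 8, d 1).
Iteration 2: rows with parent_dir in {8} -> etc (id 11, d 2), tmp (id 12, d 2).
Iteration 3: rows with parent_dir in {11,12} -> var (id 13, d 3).
Iteration 4: no rows with parent_dir in {13}; recursion stops.
SUM(d) = 0 + 1 + 2 + 2 + 3 = 8.

8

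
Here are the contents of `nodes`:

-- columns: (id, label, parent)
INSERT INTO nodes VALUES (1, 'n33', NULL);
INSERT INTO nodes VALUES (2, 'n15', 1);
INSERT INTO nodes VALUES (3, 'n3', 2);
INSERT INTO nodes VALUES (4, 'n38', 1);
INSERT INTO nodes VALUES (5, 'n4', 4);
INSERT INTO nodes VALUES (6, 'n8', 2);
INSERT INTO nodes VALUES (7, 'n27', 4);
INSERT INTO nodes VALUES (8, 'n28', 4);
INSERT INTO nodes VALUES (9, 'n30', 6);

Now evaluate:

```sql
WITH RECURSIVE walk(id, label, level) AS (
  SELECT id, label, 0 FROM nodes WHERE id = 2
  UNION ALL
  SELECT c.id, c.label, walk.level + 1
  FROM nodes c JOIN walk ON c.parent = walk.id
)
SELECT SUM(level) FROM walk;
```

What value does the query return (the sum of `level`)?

4

Base: id=2 (n15) at level 0.
Iteration 1: rows with parent in {2} -> n3 (id 3, level 1), n8 (id 6, level 1).
Iteration 2: rows with parent in {3,6} -> n30 (id 9, level 2).
Iteration 3: no rows with parent in {9}; recursion stops.
SUM(level) = 0 + 1 + 1 + 2 = 4.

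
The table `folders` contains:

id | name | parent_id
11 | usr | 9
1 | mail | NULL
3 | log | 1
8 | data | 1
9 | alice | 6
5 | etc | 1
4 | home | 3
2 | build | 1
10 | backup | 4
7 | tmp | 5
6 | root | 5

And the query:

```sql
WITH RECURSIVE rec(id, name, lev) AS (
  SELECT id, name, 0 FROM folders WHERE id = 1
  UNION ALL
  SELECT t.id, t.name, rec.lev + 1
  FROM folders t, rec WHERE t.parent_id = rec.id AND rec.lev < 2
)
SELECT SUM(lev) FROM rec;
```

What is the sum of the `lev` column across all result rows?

Base: id=1 (mail) at lev 0.
Iteration 1: rows with parent_id in {1} -> build (id 2, lev 1), log (id 3, lev 1), etc (id 5, lev 1), data (id 8, lev 1).
Iteration 2: rows with parent_id in {2,3,5,8} -> home (id 4, lev 2), root (id 6, lev 2), tmp (id 7, lev 2).
Iteration 3: lev < 2 fails for all current rows; recursion stops.
SUM(lev) = 0 + 1 + 1 + 1 + 1 + 2 + 2 + 2 = 10.

10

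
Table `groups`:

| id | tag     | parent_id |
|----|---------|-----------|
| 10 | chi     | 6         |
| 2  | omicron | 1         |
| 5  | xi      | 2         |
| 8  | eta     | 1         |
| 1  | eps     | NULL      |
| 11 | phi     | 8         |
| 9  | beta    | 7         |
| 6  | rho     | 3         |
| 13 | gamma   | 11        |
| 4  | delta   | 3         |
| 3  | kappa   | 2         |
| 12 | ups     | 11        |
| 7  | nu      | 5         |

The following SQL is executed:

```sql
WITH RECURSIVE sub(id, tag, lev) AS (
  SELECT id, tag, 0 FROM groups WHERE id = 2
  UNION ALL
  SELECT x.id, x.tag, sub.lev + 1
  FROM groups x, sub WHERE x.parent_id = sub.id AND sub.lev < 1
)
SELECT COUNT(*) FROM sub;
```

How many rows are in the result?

Base: id=2 (omicron) at lev 0.
Iteration 1: rows with parent_id in {2} -> kappa (id 3, lev 1), xi (id 5, lev 1).
Iteration 2: lev < 1 fails for all current rows; recursion stops.
Total rows emitted: 3.

3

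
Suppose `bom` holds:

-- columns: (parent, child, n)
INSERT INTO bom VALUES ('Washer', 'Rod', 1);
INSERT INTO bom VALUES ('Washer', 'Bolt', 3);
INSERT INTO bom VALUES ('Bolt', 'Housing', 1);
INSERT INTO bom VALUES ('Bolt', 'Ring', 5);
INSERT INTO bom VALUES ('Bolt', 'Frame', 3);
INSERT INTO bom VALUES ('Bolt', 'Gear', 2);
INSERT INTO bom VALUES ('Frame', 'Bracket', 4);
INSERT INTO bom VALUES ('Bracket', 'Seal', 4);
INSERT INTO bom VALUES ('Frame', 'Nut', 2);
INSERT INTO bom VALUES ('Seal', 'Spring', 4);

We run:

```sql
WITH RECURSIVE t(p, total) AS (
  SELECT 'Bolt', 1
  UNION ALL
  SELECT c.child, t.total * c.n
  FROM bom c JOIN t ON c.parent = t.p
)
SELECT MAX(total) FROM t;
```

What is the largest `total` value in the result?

192

Base: (Bolt, total=1).
Iteration 1: components of {Bolt} -> Frame = 1*3 = 3, Gear = 1*2 = 2, Housing = 1*1 = 1, Ring = 1*5 = 5.
Iteration 2: components of {Frame,Gear,Housing,Ring} -> Bracket = 3*4 = 12, Nut = 3*2 = 6.
Iteration 3: components of {Bracket,Nut} -> Seal = 12*4 = 48.
Iteration 4: components of {Seal} -> Spring = 48*4 = 192.
Iteration 5: no further components; recursion stops.
total values: 1, 1, 5, 3, 2, 12, 6, 48, 192; the maximum is 192.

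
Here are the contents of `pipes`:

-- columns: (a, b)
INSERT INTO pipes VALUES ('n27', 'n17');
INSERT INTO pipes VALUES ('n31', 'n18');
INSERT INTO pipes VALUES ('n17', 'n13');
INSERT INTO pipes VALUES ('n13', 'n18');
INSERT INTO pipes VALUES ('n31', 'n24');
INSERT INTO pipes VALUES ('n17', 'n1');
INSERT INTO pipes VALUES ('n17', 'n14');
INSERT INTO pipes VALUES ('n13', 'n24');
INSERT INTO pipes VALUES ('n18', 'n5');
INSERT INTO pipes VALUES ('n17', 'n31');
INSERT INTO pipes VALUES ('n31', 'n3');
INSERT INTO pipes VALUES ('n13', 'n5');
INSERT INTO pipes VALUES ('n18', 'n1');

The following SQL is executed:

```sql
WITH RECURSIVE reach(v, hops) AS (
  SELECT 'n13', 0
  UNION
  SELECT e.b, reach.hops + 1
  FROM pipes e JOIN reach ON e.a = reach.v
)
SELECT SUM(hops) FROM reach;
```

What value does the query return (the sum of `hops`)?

Base: (n13, hops=0).
Iteration 1: edges from {n13} -> (n18, hops=1), (n24, hops=1), (n5, hops=1).
Iteration 2: edges from {n18,n24,n5} -> (n1, hops=2), (n5, hops=2).
Iteration 3: no outgoing edges from {n1,n5}; recursion stops.
SUM(hops) = 0 + 1 + 1 + 1 + 2 + 2 = 7.

7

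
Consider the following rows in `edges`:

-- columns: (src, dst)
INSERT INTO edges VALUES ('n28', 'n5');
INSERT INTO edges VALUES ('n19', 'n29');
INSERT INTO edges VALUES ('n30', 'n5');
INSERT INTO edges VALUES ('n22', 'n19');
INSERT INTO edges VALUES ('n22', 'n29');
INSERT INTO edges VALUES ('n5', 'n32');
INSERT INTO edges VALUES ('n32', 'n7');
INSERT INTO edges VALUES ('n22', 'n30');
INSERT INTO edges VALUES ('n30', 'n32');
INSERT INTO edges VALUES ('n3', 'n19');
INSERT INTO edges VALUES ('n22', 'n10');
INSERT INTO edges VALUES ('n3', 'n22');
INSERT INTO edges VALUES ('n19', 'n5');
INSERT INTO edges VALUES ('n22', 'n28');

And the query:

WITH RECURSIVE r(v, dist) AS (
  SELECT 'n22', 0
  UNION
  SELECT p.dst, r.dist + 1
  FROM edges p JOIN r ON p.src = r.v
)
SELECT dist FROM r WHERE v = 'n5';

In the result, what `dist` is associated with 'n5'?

Base: (n22, dist=0).
Iteration 1: edges from {n22} -> (n10, dist=1), (n19, dist=1), (n28, dist=1), (n29, dist=1), (n30, dist=1).
Iteration 2: edges from {n10,n19,n28,n29,n30} -> (n29, dist=2), (n32, dist=2), (n5, dist=2). [UNION drops 2 duplicate row(s)]
Iteration 3: edges from {n29,n32,n5} -> (n32, dist=3), (n7, dist=3).
Iteration 4: edges from {n32,n7} -> (n7, dist=4).
Iteration 5: no outgoing edges from {n7}; recursion stops.

2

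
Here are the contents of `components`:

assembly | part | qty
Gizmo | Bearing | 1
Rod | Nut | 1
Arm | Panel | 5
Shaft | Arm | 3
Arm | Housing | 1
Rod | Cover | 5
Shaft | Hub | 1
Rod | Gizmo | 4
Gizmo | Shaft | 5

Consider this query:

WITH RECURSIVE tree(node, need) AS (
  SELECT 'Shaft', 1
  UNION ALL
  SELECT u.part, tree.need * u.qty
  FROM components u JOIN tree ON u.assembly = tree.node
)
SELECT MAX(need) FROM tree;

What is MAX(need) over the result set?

Base: (Shaft, need=1).
Iteration 1: components of {Shaft} -> Arm = 1*3 = 3, Hub = 1*1 = 1.
Iteration 2: components of {Arm,Hub} -> Housing = 3*1 = 3, Panel = 3*5 = 15.
Iteration 3: no further components; recursion stops.
need values: 1, 1, 3, 15, 3; the maximum is 15.

15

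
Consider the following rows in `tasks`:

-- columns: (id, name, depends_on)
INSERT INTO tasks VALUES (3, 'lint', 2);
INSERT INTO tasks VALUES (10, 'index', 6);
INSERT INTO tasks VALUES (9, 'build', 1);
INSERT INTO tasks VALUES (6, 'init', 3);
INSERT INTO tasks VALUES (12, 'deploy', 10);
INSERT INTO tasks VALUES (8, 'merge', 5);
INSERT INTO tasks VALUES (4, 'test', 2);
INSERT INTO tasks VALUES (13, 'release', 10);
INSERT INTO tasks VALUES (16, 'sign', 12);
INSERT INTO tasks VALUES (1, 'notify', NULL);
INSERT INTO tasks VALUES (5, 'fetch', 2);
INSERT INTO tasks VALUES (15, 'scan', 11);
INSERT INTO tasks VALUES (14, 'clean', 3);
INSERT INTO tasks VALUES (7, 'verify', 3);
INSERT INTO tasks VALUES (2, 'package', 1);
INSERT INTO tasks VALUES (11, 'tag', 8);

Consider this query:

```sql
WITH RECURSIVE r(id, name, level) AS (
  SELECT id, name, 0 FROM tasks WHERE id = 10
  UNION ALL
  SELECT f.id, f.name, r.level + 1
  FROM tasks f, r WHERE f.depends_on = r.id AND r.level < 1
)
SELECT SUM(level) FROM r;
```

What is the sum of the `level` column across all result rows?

2

Base: id=10 (index) at level 0.
Iteration 1: rows with depends_on in {10} -> deploy (id 12, level 1), release (id 13, level 1).
Iteration 2: level < 1 fails for all current rows; recursion stops.
SUM(level) = 0 + 1 + 1 = 2.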